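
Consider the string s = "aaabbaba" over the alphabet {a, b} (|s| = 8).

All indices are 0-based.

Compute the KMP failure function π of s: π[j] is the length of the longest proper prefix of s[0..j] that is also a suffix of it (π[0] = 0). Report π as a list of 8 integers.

[0, 1, 2, 0, 0, 1, 0, 1]

π[0] = 0
j=1 s[j]='a': π[1]=1 (border 'a')
j=2 s[j]='a': π[2]=2 (border 'aa')
j=3 s[j]='b': k: 2→1→0; π[3]=0 (border '')
j=4 s[j]='b': π[4]=0 (border '')
j=5 s[j]='a': π[5]=1 (border 'a')
j=6 s[j]='b': k: 1→0; π[6]=0 (border '')
j=7 s[j]='a': π[7]=1 (border 'a')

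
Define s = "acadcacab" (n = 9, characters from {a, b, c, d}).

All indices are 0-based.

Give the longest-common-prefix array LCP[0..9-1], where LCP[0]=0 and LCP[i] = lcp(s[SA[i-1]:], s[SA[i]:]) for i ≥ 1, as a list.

rank→(start, suffix):
  0 → (7, 'ab')
  1 → (5, 'acab')
  2 → (0, 'acadcacab')
  3 → (2, 'adcacab')
  4 → (8, 'b')
  5 → (6, 'cab')
  6 → (4, 'cacab')
  7 → (1, 'cadcacab')
  8 → (3, 'dcacab')

SA = [7, 5, 0, 2, 8, 6, 4, 1, 3]
i: (SA[i-1],SA[i]) lcp shared
  1: (7,5) 1 'a'
  2: (5,0) 3 'aca'
  3: (0,2) 1 'a'
  4: (2,8) 0 ''
  5: (8,6) 0 ''
  6: (6,4) 2 'ca'
  7: (4,1) 2 'ca'
  8: (1,3) 0 ''

[0, 1, 3, 1, 0, 0, 2, 2, 0]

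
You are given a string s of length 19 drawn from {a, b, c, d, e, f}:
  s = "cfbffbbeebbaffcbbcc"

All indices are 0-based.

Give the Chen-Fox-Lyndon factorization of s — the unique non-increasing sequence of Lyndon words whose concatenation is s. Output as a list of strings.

emit factor 1: 'cf' (i=0, period=2)
emit factor 2: 'bff' (i=2, period=3)
emit factor 3: 'bbee' (i=5, period=4)
emit factor 4: 'b' (i=9, period=1)
emit factor 5: 'b' (i=10, period=1)
emit factor 6: 'affcbbcc' (i=11, period=8)

["cf", "bff", "bbee", "b", "b", "affcbbcc"]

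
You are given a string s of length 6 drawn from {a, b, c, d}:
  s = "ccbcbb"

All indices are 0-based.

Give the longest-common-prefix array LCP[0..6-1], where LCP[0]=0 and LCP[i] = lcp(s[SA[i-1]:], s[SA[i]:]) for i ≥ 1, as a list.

[0, 1, 1, 0, 2, 1]

rank→(start, suffix):
  0 → (5, 'b')
  1 → (4, 'bb')
  2 → (2, 'bcbb')
  3 → (3, 'cbb')
  4 → (1, 'cbcbb')
  5 → (0, 'ccbcbb')

SA = [5, 4, 2, 3, 1, 0]
[i] adj suffixes → lcp
  [1] 5/4 → 1 ('b')
  [2] 4/2 → 1 ('b')
  [3] 2/3 → 0 ('')
  [4] 3/1 → 2 ('cb')
  [5] 1/0 → 1 ('c')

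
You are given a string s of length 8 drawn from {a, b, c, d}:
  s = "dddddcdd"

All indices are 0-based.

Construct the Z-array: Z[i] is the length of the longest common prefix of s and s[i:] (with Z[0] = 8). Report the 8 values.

Z[0]=8
i=1: i≥r, start 0; Z[1]=4 extend→box=[1,5)
i=2: min(r-i=3, Z[1]=4)=3; Z[2]=3
i=3: min(r-i=2, Z[2]=3)=2; Z[3]=2
i=4: min(r-i=1, Z[3]=2)=1; Z[4]=1
i=5: i≥r, start 0; Z[5]=0
i=6: i≥r, start 0; Z[6]=2 extend→box=[6,8)
i=7: min(r-i=1, Z[1]=4)=1; Z[7]=1

[8, 4, 3, 2, 1, 0, 2, 1]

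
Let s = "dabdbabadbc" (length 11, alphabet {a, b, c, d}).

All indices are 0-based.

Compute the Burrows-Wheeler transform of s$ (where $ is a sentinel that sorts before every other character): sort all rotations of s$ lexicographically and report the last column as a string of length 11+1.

cbdbdadab$ba

rank  rotation      last
    0  $dabdbabadbc  c
    1  abadbc$dabdb  b
    2  abdbabadbc$d  d
    3  adbc$dabdbab  b
    4  babadbc$dabd  d
    5  badbc$dabdba  a
    6  bc$dabdbabad  d
    7  bdbabadbc$da  a
    8  c$dabdbabadb  b
    9  dabdbabadbc$  $
   10  dbabadbc$dab  b
   11  dbc$dabdbaba  a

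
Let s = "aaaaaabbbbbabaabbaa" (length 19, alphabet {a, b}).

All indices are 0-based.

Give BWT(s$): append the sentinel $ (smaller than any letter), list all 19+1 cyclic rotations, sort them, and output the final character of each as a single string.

aab$aaababaabababbba

rank  rotation              last
    0  $aaaaaabbbbbabaabbaa  a
    1  a$aaaaaabbbbbabaabba  a
    2  aa$aaaaaabbbbbabaabb  b
    3  aaaaaabbbbbabaabbaa$  $
    4  aaaaabbbbbabaabbaa$a  a
    5  aaaabbbbbabaabbaa$aa  a
    6  aaabbbbbabaabbaa$aaa  a
    7  aabbaa$aaaaaabbbbbab  b
    8  aabbbbbabaabbaa$aaaa  a
    9  abaabbaa$aaaaaabbbbb  b
   10  abbaa$aaaaaabbbbbaba  a
   11  abbbbbabaabbaa$aaaaa  a
   12  baa$aaaaaabbbbbabaab  b
   13  baabbaa$aaaaaabbbbba  a
   14  babaabbaa$aaaaaabbbb  b
   15  bbaa$aaaaaabbbbbabaa  a
   16  bbabaabbaa$aaaaaabbb  b
   17  bbbabaabbaa$aaaaaabb  b
   18  bbbbabaabbaa$aaaaaab  b
   19  bbbbbabaabbaa$aaaaaa  a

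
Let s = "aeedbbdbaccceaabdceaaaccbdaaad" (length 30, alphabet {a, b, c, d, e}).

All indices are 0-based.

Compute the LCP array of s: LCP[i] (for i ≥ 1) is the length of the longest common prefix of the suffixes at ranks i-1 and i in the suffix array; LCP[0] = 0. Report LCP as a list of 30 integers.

rank→(start, suffix):
  0 → (19, 'aaaccbdaaad')
  1 → (26, 'aaad')
  2 → (13, 'aabdceaaaccbdaaad')
  3 → (20, 'aaccbdaaad')
  4 → (27, 'aad')
  5 → (14, 'abdceaaaccbdaaad')
  6 → (21, 'accbdaaad')
  7 → (8, 'accceaabdceaaaccbdaaad')
  8 → (28, 'ad')
  9 → (0, 'aeedbbdbaccceaabdceaaaccbdaaad')
  10 → (7, 'baccceaabdceaaaccbdaaad')
  11 → (4, 'bbdbaccceaabdceaaaccbdaaad')
  12 → (24, 'bdaaad')
  13 → (5, 'bdbaccceaabdceaaaccbdaaad')
  14 → (15, 'bdceaaaccbdaaad')
  15 → (23, 'cbdaaad')
  16 → (22, 'ccbdaaad')
  17 → (9, 'ccceaabdceaaaccbdaaad')
  18 → (10, 'cceaabdceaaaccbdaaad')
  19 → (17, 'ceaaaccbdaaad')
  20 → (11, 'ceaabdceaaaccbdaaad')
  21 → (29, 'd')
  22 → (25, 'daaad')
  23 → (6, 'dbaccceaabdceaaaccbdaaad')
  24 → (3, 'dbbdbaccceaabdceaaaccbdaaad')
  25 → (16, 'dceaaaccbdaaad')
  26 → (18, 'eaaaccbdaaad')
  27 → (12, 'eaabdceaaaccbdaaad')
  28 → (2, 'edbbdbaccceaabdceaaaccbdaaad')
  29 → (1, 'eedbbdbaccceaabdceaaaccbdaaad')

SA = [19, 26, 13, 20, 27, 14, 21, 8, 28, 0, 7, 4, 24, 5, 15, 23, 22, 9, 10, 17, 11, 29, 25, 6, 3, 16, 18, 12, 2, 1]
rank  pair      lcp
   1  s[19:],s[26:]  3  'aaa'
   2  s[26:],s[13:]  2  'aa'
   3  s[13:],s[20:]  2  'aa'
   4  s[20:],s[27:]  2  'aa'
   5  s[27:],s[14:]  1  'a'
   6  s[14:],s[21:]  1  'a'
   7  s[21:],s[8:]  3  'acc'
   8  s[8:],s[28:]  1  'a'
   9  s[28:],s[0:]  1  'a'
  10  s[0:],s[7:]  0  ''
  11  s[7:],s[4:]  1  'b'
  12  s[4:],s[24:]  1  'b'
  13  s[24:],s[5:]  2  'bd'
  14  s[5:],s[15:]  2  'bd'
  15  s[15:],s[23:]  0  ''
  16  s[23:],s[22:]  1  'c'
  17  s[22:],s[9:]  2  'cc'
  18  s[9:],s[10:]  2  'cc'
  19  s[10:],s[17:]  1  'c'
  20  s[17:],s[11:]  4  'ceaa'
  21  s[11:],s[29:]  0  ''
  22  s[29:],s[25:]  1  'd'
  23  s[25:],s[6:]  1  'd'
  24  s[6:],s[3:]  2  'db'
  25  s[3:],s[16:]  1  'd'
  26  s[16:],s[18:]  0  ''
  27  s[18:],s[12:]  3  'eaa'
  28  s[12:],s[2:]  1  'e'
  29  s[2:],s[1:]  1  'e'

[0, 3, 2, 2, 2, 1, 1, 3, 1, 1, 0, 1, 1, 2, 2, 0, 1, 2, 2, 1, 4, 0, 1, 1, 2, 1, 0, 3, 1, 1]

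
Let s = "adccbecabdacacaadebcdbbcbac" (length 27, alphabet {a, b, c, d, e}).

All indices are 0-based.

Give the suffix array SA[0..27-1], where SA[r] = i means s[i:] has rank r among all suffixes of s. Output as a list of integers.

[14, 7, 25, 12, 10, 0, 15, 24, 21, 22, 18, 8, 4, 26, 13, 6, 11, 23, 3, 2, 19, 9, 20, 1, 16, 17, 5]

rank→(start, suffix):
  0 → (14, 'aadebcdbbcbac')
  1 → (7, 'abdacacaadebcdbbcbac')
  2 → (25, 'ac')
  3 → (12, 'acaadebcdbbcbac')
  4 → (10, 'acacaadebcdbbcbac')
  5 → (0, 'adccbecabdacacaadebcdbbcbac')
  6 → (15, 'adebcdbbcbac')
  7 → (24, 'bac')
  8 → (21, 'bbcbac')
  9 → (22, 'bcbac')
  10 → (18, 'bcdbbcbac')
  11 → (8, 'bdacacaadebcdbbcbac')
  12 → (4, 'becabdacacaadebcdbbcbac')
  13 → (26, 'c')
  14 → (13, 'caadebcdbbcbac')
  15 → (6, 'cabdacacaadebcdbbcbac')
  16 → (11, 'cacaadebcdbbcbac')
  17 → (23, 'cbac')
  18 → (3, 'cbecabdacacaadebcdbbcbac')
  19 → (2, 'ccbecabdacacaadebcdbbcbac')
  20 → (19, 'cdbbcbac')
  21 → (9, 'dacacaadebcdbbcbac')
  22 → (20, 'dbbcbac')
  23 → (1, 'dccbecabdacacaadebcdbbcbac')
  24 → (16, 'debcdbbcbac')
  25 → (17, 'ebcdbbcbac')
  26 → (5, 'ecabdacacaadebcdbbcbac')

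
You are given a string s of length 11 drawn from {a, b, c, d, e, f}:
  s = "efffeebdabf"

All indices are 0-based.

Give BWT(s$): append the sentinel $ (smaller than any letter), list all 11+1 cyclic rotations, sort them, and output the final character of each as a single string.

fdeabef$bffe

rank  rotation      last
    0  $efffeebdabf  f
    1  abf$efffeebd  d
    2  bdabf$efffee  e
    3  bf$efffeebda  a
    4  dabf$efffeeb  b
    5  ebdabf$efffe  e
    6  eebdabf$efff  f
    7  efffeebdabf$  $
    8  f$efffeebdab  b
    9  feebdabf$eff  f
   10  ffeebdabf$ef  f
   11  fffeebdabf$e  e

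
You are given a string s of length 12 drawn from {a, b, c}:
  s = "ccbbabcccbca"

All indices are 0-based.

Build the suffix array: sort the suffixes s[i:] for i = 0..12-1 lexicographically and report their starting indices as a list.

rank | idx | suffix
   0 |  11 | a
   1 |   4 | abcccbca
   2 |   3 | babcccbca
   3 |   2 | bbabcccbca
   4 |   9 | bca
   5 |   5 | bcccbca
   6 |  10 | ca
   7 |   1 | cbbabcccbca
   8 |   8 | cbca
   9 |   0 | ccbbabcccbca
  10 |   7 | ccbca
  11 |   6 | cccbca

[11, 4, 3, 2, 9, 5, 10, 1, 8, 0, 7, 6]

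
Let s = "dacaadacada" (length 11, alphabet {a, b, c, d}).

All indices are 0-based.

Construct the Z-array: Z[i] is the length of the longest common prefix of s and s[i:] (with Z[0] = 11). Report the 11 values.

[11, 0, 0, 0, 0, 4, 0, 0, 0, 2, 0]

Z[0]=11
i=1: i≥r, start 0; Z[1]=0
i=2: i≥r, start 0; Z[2]=0
i=3: i≥r, start 0; Z[3]=0
i=4: i≥r, start 0; Z[4]=0
i=5: i≥r, start 0; Z[5]=4 scan→box=[5,9)
i=6: min(r-i=3, Z[1]=0)=0; Z[6]=0
i=7: min(r-i=2, Z[2]=0)=0; Z[7]=0
i=8: min(r-i=1, Z[3]=0)=0; Z[8]=0
i=9: i≥r, start 0; Z[9]=2 scan→box=[9,11)
i=10: min(r-i=1, Z[1]=0)=0; Z[10]=0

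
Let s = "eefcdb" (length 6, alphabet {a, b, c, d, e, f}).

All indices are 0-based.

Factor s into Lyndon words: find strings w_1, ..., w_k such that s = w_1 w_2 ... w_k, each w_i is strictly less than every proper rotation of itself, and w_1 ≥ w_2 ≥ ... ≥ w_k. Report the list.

["eef", "cd", "b"]

emit factor 1: 'eef' (i=0, period=3)
emit factor 2: 'cd' (i=3, period=2)
emit factor 3: 'b' (i=5, period=1)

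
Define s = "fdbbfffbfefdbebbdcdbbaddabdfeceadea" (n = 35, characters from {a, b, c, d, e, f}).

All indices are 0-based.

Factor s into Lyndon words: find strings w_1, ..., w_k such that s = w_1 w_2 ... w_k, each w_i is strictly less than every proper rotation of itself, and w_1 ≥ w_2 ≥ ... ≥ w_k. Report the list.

["f", "d", "bbfffbfefdbe", "bbdcd", "b", "b", "add", "abdfeceade", "a"]

emit factor 1: 'f' (i=0, period=1)
emit factor 2: 'd' (i=1, period=1)
emit factor 3: 'bbfffbfefdbe' (i=2, period=12)
emit factor 4: 'bbdcd' (i=14, period=5)
emit factor 5: 'b' (i=19, period=1)
emit factor 6: 'b' (i=20, period=1)
emit factor 7: 'add' (i=21, period=3)
emit factor 8: 'abdfeceade' (i=24, period=10)
emit factor 9: 'a' (i=34, period=1)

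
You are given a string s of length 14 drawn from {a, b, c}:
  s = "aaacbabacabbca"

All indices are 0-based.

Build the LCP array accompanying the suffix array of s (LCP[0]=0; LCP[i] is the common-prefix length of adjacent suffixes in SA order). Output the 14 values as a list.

[0, 1, 2, 1, 2, 1, 2, 0, 2, 1, 1, 0, 2, 1]

rank→(start, suffix):
  0 → (13, 'a')
  1 → (0, 'aaacbabacabbca')
  2 → (1, 'aacbabacabbca')
  3 → (5, 'abacabbca')
  4 → (9, 'abbca')
  5 → (7, 'acabbca')
  6 → (2, 'acbabacabbca')
  7 → (4, 'babacabbca')
  8 → (6, 'bacabbca')
  9 → (10, 'bbca')
  10 → (11, 'bca')
  11 → (12, 'ca')
  12 → (8, 'cabbca')
  13 → (3, 'cbabacabbca')

SA = [13, 0, 1, 5, 9, 7, 2, 4, 6, 10, 11, 12, 8, 3]
[i] adj suffixes → lcp
  [1] 13/0 → 1 ('a')
  [2] 0/1 → 2 ('aa')
  [3] 1/5 → 1 ('a')
  [4] 5/9 → 2 ('ab')
  [5] 9/7 → 1 ('a')
  [6] 7/2 → 2 ('ac')
  [7] 2/4 → 0 ('')
  [8] 4/6 → 2 ('ba')
  [9] 6/10 → 1 ('b')
  [10] 10/11 → 1 ('b')
  [11] 11/12 → 0 ('')
  [12] 12/8 → 2 ('ca')
  [13] 8/3 → 1 ('c')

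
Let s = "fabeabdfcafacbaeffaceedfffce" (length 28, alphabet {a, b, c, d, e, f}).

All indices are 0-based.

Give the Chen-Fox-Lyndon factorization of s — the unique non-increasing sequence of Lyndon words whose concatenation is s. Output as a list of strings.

["f", "abe", "abdfcafacbaeffaceedfffce"]

emit factor 1: 'f' (i=0, period=1)
emit factor 2: 'abe' (i=1, period=3)
emit factor 3: 'abdfcafacbaeffaceedfffce' (i=4, period=24)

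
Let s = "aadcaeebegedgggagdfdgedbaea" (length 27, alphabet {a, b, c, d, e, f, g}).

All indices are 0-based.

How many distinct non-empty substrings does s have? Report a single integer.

352

rank→(start, suffix):
  0 → (26, 'a')
  1 → (0, 'aadcaeebegedgggagdfdgedbaea')
  2 → (1, 'adcaeebegedgggagdfdgedbaea')
  3 → (24, 'aea')
  4 → (4, 'aeebegedgggagdfdgedbaea')
  5 → (15, 'agdfdgedbaea')
  6 → (23, 'baea')
  7 → (7, 'begedgggagdfdgedbaea')
  8 → (3, 'caeebegedgggagdfdgedbaea')
  9 → (22, 'dbaea')
  10 → (2, 'dcaeebegedgggagdfdgedbaea')
  11 → (17, 'dfdgedbaea')
  12 → (19, 'dgedbaea')
  13 → (11, 'dgggagdfdgedbaea')
  14 → (25, 'ea')
  15 → (6, 'ebegedgggagdfdgedbaea')
  16 → (21, 'edbaea')
  17 → (10, 'edgggagdfdgedbaea')
  18 → (5, 'eebegedgggagdfdgedbaea')
  19 → (8, 'egedgggagdfdgedbaea')
  20 → (18, 'fdgedbaea')
  21 → (14, 'gagdfdgedbaea')
  22 → (16, 'gdfdgedbaea')
  23 → (20, 'gedbaea')
  24 → (9, 'gedgggagdfdgedbaea')
  25 → (13, 'ggagdfdgedbaea')
  26 → (12, 'gggagdfdgedbaea')

SA = [26, 0, 1, 24, 4, 15, 23, 7, 3, 22, 2, 17, 19, 11, 25, 6, 21, 10, 5, 8, 18, 14, 16, 20, 9, 13, 12]
i: (SA[i-1],SA[i]) lcp shared
  1: (26,0) 1 'a'
  2: (0,1) 1 'a'
  3: (1,24) 1 'a'
  4: (24,4) 2 'ae'
  5: (4,15) 1 'a'
  6: (15,23) 0 ''
  7: (23,7) 1 'b'
  8: (7,3) 0 ''
  9: (3,22) 0 ''
  10: (22,2) 1 'd'
  11: (2,17) 1 'd'
  12: (17,19) 1 'd'
  13: (19,11) 2 'dg'
  14: (11,25) 0 ''
  15: (25,6) 1 'e'
  16: (6,21) 1 'e'
  17: (21,10) 2 'ed'
  18: (10,5) 1 'e'
  19: (5,8) 1 'e'
  20: (8,18) 0 ''
  21: (18,14) 0 ''
  22: (14,16) 1 'g'
  23: (16,20) 1 'g'
  24: (20,9) 3 'ged'
  25: (9,13) 1 'g'
  26: (13,12) 2 'gg'

n(n+1)/2 = 27·28/2 = 378
Σ LCP = 0 + 1 + 1 + 1 + 2 + 1 + 0 + 1 + 0 + 0 + 1 + 1 + 1 + 2 + 0 + 1 + 1 + 2 + 1 + 1 + 0 + 0 + 1 + 1 + 3 + 1 + 2 = 26
distinct = 378 − 26 = 352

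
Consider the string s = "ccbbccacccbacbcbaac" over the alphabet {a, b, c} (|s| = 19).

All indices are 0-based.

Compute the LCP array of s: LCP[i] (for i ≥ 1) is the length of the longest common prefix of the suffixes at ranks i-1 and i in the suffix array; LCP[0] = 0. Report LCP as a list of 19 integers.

rank | idx | suffix
   0 |  16 | aac
   1 |  17 | ac
   2 |  11 | acbcbaac
   3 |   6 | acccbacbcbaac
   4 |  15 | baac
   5 |  10 | bacbcbaac
   6 |   2 | bbccacccbacbcbaac
   7 |  13 | bcbaac
   8 |   3 | bccacccbacbcbaac
   9 |  18 | c
  10 |   5 | cacccbacbcbaac
  11 |  14 | cbaac
  12 |   9 | cbacbcbaac
  13 |   1 | cbbccacccbacbcbaac
  14 |  12 | cbcbaac
  15 |   4 | ccacccbacbcbaac
  16 |   8 | ccbacbcbaac
  17 |   0 | ccbbccacccbacbcbaac
  18 |   7 | cccbacbcbaac

SA = [16, 17, 11, 6, 15, 10, 2, 13, 3, 18, 5, 14, 9, 1, 12, 4, 8, 0, 7]
i: (SA[i-1],SA[i]) lcp shared
  1: (16,17) 1 'a'
  2: (17,11) 2 'ac'
  3: (11,6) 2 'ac'
  4: (6,15) 0 ''
  5: (15,10) 2 'ba'
  6: (10,2) 1 'b'
  7: (2,13) 1 'b'
  8: (13,3) 2 'bc'
  9: (3,18) 0 ''
  10: (18,5) 1 'c'
  11: (5,14) 1 'c'
  12: (14,9) 3 'cba'
  13: (9,1) 2 'cb'
  14: (1,12) 2 'cb'
  15: (12,4) 1 'c'
  16: (4,8) 2 'cc'
  17: (8,0) 3 'ccb'
  18: (0,7) 2 'cc'

[0, 1, 2, 2, 0, 2, 1, 1, 2, 0, 1, 1, 3, 2, 2, 1, 2, 3, 2]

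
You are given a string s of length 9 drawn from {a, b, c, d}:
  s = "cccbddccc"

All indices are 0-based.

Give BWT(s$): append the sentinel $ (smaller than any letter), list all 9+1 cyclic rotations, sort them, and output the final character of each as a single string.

rank  rotation    last
    0  $cccbddccc  c
    1  bddccc$ccc  c
    2  c$cccbddcc  c
    3  cbddccc$cc  c
    4  cc$cccbddc  c
    5  ccbddccc$c  c
    6  ccc$cccbdd  d
    7  cccbddccc$  $
    8  dccc$cccbd  d
    9  ddccc$cccb  b

ccccccd$db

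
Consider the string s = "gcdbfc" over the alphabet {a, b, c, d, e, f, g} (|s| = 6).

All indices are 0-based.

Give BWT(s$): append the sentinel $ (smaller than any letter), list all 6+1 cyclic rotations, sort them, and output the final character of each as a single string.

rank  rotation last
    0  $gcdbfc  c
    1  bfc$gcd  d
    2  c$gcdbf  f
    3  cdbfc$g  g
    4  dbfc$gc  c
    5  fc$gcdb  b
    6  gcdbfc$  $

cdfgcb$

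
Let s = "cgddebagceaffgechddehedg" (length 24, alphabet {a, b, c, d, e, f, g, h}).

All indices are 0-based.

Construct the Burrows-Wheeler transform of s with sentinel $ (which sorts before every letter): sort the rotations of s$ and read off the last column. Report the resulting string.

rank  rotation                   last
    0  $cgddebagceaffgechddehedg  g
    1  affgechddehedg$cgddebagce  e
    2  agceaffgechddehedg$cgddeb  b
    3  bagceaffgechddehedg$cgdde  e
    4  ceaffgechddehedg$cgddebag  g
    5  cgddebagceaffgechddehedg$  $
    6  chddehedg$cgddebagceaffge  e
    7  ddebagceaffgechddehedg$cg  g
    8  ddehedg$cgddebagceaffgech  h
    9  debagceaffgechddehedg$cgd  d
   10  dehedg$cgddebagceaffgechd  d
   11  dg$cgddebagceaffgechddehe  e
   12  eaffgechddehedg$cgddebagc  c
   13  ebagceaffgechddehedg$cgdd  d
   14  echddehedg$cgddebagceaffg  g
   15  edg$cgddebagceaffgechddeh  h
   16  ehedg$cgddebagceaffgechdd  d
   17  ffgechddehedg$cgddebagcea  a
   18  fgechddehedg$cgddebagceaf  f
   19  g$cgddebagceaffgechddehed  d
   20  gceaffgechddehedg$cgddeba  a
   21  gddebagceaffgechddehedg$c  c
   22  gechddehedg$cgddebagceaff  f
   23  hddehedg$cgddebagceaffgec  c
   24  hedg$cgddebagceaffgechdde  e

gebeg$eghddecdghdafdacfce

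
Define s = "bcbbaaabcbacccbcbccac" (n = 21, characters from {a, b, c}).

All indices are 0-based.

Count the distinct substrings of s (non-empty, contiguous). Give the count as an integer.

rank→(start, suffix):
  0 → (4, 'aaabcbacccbcbccac')
  1 → (5, 'aabcbacccbcbccac')
  2 → (6, 'abcbacccbcbccac')
  3 → (19, 'ac')
  4 → (10, 'acccbcbccac')
  5 → (3, 'baaabcbacccbcbccac')
  6 → (9, 'bacccbcbccac')
  7 → (2, 'bbaaabcbacccbcbccac')
  8 → (7, 'bcbacccbcbccac')
  9 → (0, 'bcbbaaabcbacccbcbccac')
  10 → (14, 'bcbccac')
  11 → (16, 'bccac')
  12 → (20, 'c')
  13 → (18, 'cac')
  14 → (8, 'cbacccbcbccac')
  15 → (1, 'cbbaaabcbacccbcbccac')
  16 → (13, 'cbcbccac')
  17 → (15, 'cbccac')
  18 → (17, 'ccac')
  19 → (12, 'ccbcbccac')
  20 → (11, 'cccbcbccac')

SA = [4, 5, 6, 19, 10, 3, 9, 2, 7, 0, 14, 16, 20, 18, 8, 1, 13, 15, 17, 12, 11]
rank  pair      lcp
   1  s[4:],s[5:]  2  'aa'
   2  s[5:],s[6:]  1  'a'
   3  s[6:],s[19:]  1  'a'
   4  s[19:],s[10:]  2  'ac'
   5  s[10:],s[3:]  0  ''
   6  s[3:],s[9:]  2  'ba'
   7  s[9:],s[2:]  1  'b'
   8  s[2:],s[7:]  1  'b'
   9  s[7:],s[0:]  3  'bcb'
  10  s[0:],s[14:]  3  'bcb'
  11  s[14:],s[16:]  2  'bc'
  12  s[16:],s[20:]  0  ''
  13  s[20:],s[18:]  1  'c'
  14  s[18:],s[8:]  1  'c'
  15  s[8:],s[1:]  2  'cb'
  16  s[1:],s[13:]  2  'cb'
  17  s[13:],s[15:]  3  'cbc'
  18  s[15:],s[17:]  1  'c'
  19  s[17:],s[12:]  2  'cc'
  20  s[12:],s[11:]  2  'cc'

n(n+1)/2 = 21·22/2 = 231
Σ LCP = 0 + 2 + 1 + 1 + 2 + 0 + 2 + 1 + 1 + 3 + 3 + 2 + 0 + 1 + 1 + 2 + 2 + 3 + 1 + 2 + 2 = 32
distinct = 231 − 32 = 199

199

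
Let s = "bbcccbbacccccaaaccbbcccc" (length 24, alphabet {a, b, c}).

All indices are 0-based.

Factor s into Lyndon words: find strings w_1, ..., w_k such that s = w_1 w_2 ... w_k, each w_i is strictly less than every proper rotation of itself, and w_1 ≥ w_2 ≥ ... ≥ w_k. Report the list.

emit factor 1: 'bbccc' (i=0, period=5)
emit factor 2: 'b' (i=5, period=1)
emit factor 3: 'b' (i=6, period=1)
emit factor 4: 'accccc' (i=7, period=6)
emit factor 5: 'aaaccbbcccc' (i=13, period=11)

["bbccc", "b", "b", "accccc", "aaaccbbcccc"]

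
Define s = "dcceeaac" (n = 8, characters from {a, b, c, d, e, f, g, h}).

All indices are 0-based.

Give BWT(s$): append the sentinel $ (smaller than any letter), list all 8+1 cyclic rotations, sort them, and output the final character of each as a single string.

rank  rotation   last
    0  $dcceeaac  c
    1  aac$dccee  e
    2  ac$dcceea  a
    3  c$dcceeaa  a
    4  cceeaac$d  d
    5  ceeaac$dc  c
    6  dcceeaac$  $
    7  eaac$dcce  e
    8  eeaac$dcc  c

ceaadc$ec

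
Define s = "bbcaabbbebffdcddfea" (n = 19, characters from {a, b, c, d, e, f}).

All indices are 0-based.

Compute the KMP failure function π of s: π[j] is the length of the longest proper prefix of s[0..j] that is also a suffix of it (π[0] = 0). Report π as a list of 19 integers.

[0, 1, 0, 0, 0, 1, 2, 2, 0, 1, 0, 0, 0, 0, 0, 0, 0, 0, 0]

π[0] = 0
j=1 s[j]='b': π[1]=1 (border 'b')
j=2 s[j]='c': k: 1→0; π[2]=0 (border '')
j=3 s[j]='a': π[3]=0 (border '')
j=4 s[j]='a': π[4]=0 (border '')
j=5 s[j]='b': π[5]=1 (border 'b')
j=6 s[j]='b': π[6]=2 (border 'bb')
j=7 s[j]='b': k: 2→1; π[7]=2 (border 'bb')
j=8 s[j]='e': k: 2→1→0; π[8]=0 (border '')
j=9 s[j]='b': π[9]=1 (border 'b')
j=10 s[j]='f': k: 1→0; π[10]=0 (border '')
j=11 s[j]='f': π[11]=0 (border '')
j=12 s[j]='d': π[12]=0 (border '')
j=13 s[j]='c': π[13]=0 (border '')
j=14 s[j]='d': π[14]=0 (border '')
j=15 s[j]='d': π[15]=0 (border '')
j=16 s[j]='f': π[16]=0 (border '')
j=17 s[j]='e': π[17]=0 (border '')
j=18 s[j]='a': π[18]=0 (border '')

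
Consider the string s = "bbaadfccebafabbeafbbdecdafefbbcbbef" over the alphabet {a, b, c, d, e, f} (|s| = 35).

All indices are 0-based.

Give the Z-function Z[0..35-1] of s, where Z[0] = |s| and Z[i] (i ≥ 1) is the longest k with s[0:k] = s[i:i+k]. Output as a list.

[35, 1, 0, 0, 0, 0, 0, 0, 0, 1, 0, 0, 0, 2, 1, 0, 0, 0, 2, 1, 0, 0, 0, 0, 0, 0, 0, 0, 2, 1, 0, 2, 1, 0, 0]

Z[0]=35
i=1: fresh scan; Z[1]=1 scan→box=[1,2)
i=2: fresh scan; Z[2]=0
i=3: fresh scan; Z[3]=0
i=4: fresh scan; Z[4]=0
i=5: fresh scan; Z[5]=0
i=6: fresh scan; Z[6]=0
i=7: fresh scan; Z[7]=0
i=8: fresh scan; Z[8]=0
i=9: fresh scan; Z[9]=1 scan→box=[9,10)
i=10: fresh scan; Z[10]=0
i=11: fresh scan; Z[11]=0
i=12: fresh scan; Z[12]=0
i=13: fresh scan; Z[13]=2 scan→box=[13,15)
i=14: min(r-i=1, Z[1]=1)=1; Z[14]=1
i=15: fresh scan; Z[15]=0
i=16: fresh scan; Z[16]=0
i=17: fresh scan; Z[17]=0
i=18: fresh scan; Z[18]=2 scan→box=[18,20)
i=19: min(r-i=1, Z[1]=1)=1; Z[19]=1
i=20: fresh scan; Z[20]=0
i=21: fresh scan; Z[21]=0
i=22: fresh scan; Z[22]=0
i=23: fresh scan; Z[23]=0
i=24: fresh scan; Z[24]=0
i=25: fresh scan; Z[25]=0
i=26: fresh scan; Z[26]=0
i=27: fresh scan; Z[27]=0
i=28: fresh scan; Z[28]=2 scan→box=[28,30)
i=29: min(r-i=1, Z[1]=1)=1; Z[29]=1
i=30: fresh scan; Z[30]=0
i=31: fresh scan; Z[31]=2 scan→box=[31,33)
i=32: min(r-i=1, Z[1]=1)=1; Z[32]=1
i=33: fresh scan; Z[33]=0
i=34: fresh scan; Z[34]=0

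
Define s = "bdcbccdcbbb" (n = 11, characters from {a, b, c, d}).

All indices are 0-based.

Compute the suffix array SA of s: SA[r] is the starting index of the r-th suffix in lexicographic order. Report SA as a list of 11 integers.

rank→(start, suffix):
  0 → (10, 'b')
  1 → (9, 'bb')
  2 → (8, 'bbb')
  3 → (3, 'bccdcbbb')
  4 → (0, 'bdcbccdcbbb')
  5 → (7, 'cbbb')
  6 → (2, 'cbccdcbbb')
  7 → (4, 'ccdcbbb')
  8 → (5, 'cdcbbb')
  9 → (6, 'dcbbb')
  10 → (1, 'dcbccdcbbb')

[10, 9, 8, 3, 0, 7, 2, 4, 5, 6, 1]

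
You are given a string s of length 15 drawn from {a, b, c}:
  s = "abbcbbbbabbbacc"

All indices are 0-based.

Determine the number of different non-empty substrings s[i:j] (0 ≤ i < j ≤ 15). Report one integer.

sorted suffixes:
  #0 SA[0]=8  'abbbacc'
  #1 SA[1]=0  'abbcbbbbabbbacc'
  #2 SA[2]=12  'acc'
  #3 SA[3]=7  'babbbacc'
  #4 SA[4]=11  'bacc'
  #5 SA[5]=6  'bbabbbacc'
  #6 SA[6]=10  'bbacc'
  #7 SA[7]=5  'bbbabbbacc'
  #8 SA[8]=9  'bbbacc'
  #9 SA[9]=4  'bbbbabbbacc'
  #10 SA[10]=1  'bbcbbbbabbbacc'
  #11 SA[11]=2  'bcbbbbabbbacc'
  #12 SA[12]=14  'c'
  #13 SA[13]=3  'cbbbbabbbacc'
  #14 SA[14]=13  'cc'

SA = [8, 0, 12, 7, 11, 6, 10, 5, 9, 4, 1, 2, 14, 3, 13]
rank  pair      lcp
   1  s[8:],s[0:]  3  'abb'
   2  s[0:],s[12:]  1  'a'
   3  s[12:],s[7:]  0  ''
   4  s[7:],s[11:]  2  'ba'
   5  s[11:],s[6:]  1  'b'
   6  s[6:],s[10:]  3  'bba'
   7  s[10:],s[5:]  2  'bb'
   8  s[5:],s[9:]  4  'bbba'
   9  s[9:],s[4:]  3  'bbb'
  10  s[4:],s[1:]  2  'bb'
  11  s[1:],s[2:]  1  'b'
  12  s[2:],s[14:]  0  ''
  13  s[14:],s[3:]  1  'c'
  14  s[3:],s[13:]  1  'c'

n(n+1)/2 = 15·16/2 = 120
Σ LCP = 0 + 3 + 1 + 0 + 2 + 1 + 3 + 2 + 4 + 3 + 2 + 1 + 0 + 1 + 1 = 24
distinct = 120 − 24 = 96

96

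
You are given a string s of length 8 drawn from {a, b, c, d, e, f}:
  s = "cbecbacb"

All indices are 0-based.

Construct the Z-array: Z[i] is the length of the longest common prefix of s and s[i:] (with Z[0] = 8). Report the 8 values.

[8, 0, 0, 2, 0, 0, 2, 0]

Z[0]=8
i=1: fresh scan; Z[1]=0
i=2: fresh scan; Z[2]=0
i=3: fresh scan; Z[3]=2 grow→box=[3,5)
i=4: min(r-i=1, Z[1]=0)=0; Z[4]=0
i=5: fresh scan; Z[5]=0
i=6: fresh scan; Z[6]=2 grow→box=[6,8)
i=7: min(r-i=1, Z[1]=0)=0; Z[7]=0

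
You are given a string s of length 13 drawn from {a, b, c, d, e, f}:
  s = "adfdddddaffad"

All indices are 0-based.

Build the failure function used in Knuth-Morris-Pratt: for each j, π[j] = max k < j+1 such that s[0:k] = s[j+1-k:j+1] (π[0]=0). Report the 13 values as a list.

[0, 0, 0, 0, 0, 0, 0, 0, 1, 0, 0, 1, 2]

π[0] = 0
j=1 s[j]='d': π[1]=0 (border '')
j=2 s[j]='f': π[2]=0 (border '')
j=3 s[j]='d': π[3]=0 (border '')
j=4 s[j]='d': π[4]=0 (border '')
j=5 s[j]='d': π[5]=0 (border '')
j=6 s[j]='d': π[6]=0 (border '')
j=7 s[j]='d': π[7]=0 (border '')
j=8 s[j]='a': π[8]=1 (border 'a')
j=9 s[j]='f': k: 1→0; π[9]=0 (border '')
j=10 s[j]='f': π[10]=0 (border '')
j=11 s[j]='a': π[11]=1 (border 'a')
j=12 s[j]='d': π[12]=2 (border 'ad')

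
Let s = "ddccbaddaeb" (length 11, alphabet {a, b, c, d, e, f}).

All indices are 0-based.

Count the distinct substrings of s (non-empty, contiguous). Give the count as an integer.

rank→(start, suffix):
  0 → (5, 'addaeb')
  1 → (8, 'aeb')
  2 → (10, 'b')
  3 → (4, 'baddaeb')
  4 → (3, 'cbaddaeb')
  5 → (2, 'ccbaddaeb')
  6 → (7, 'daeb')
  7 → (1, 'dccbaddaeb')
  8 → (6, 'ddaeb')
  9 → (0, 'ddccbaddaeb')
  10 → (9, 'eb')

SA = [5, 8, 10, 4, 3, 2, 7, 1, 6, 0, 9]
[i] adj suffixes → lcp
  [1] 5/8 → 1 ('a')
  [2] 8/10 → 0 ('')
  [3] 10/4 → 1 ('b')
  [4] 4/3 → 0 ('')
  [5] 3/2 → 1 ('c')
  [6] 2/7 → 0 ('')
  [7] 7/1 → 1 ('d')
  [8] 1/6 → 1 ('d')
  [9] 6/0 → 2 ('dd')
  [10] 0/9 → 0 ('')

n(n+1)/2 = 11·12/2 = 66
Σ LCP = 0 + 1 + 0 + 1 + 0 + 1 + 0 + 1 + 1 + 2 + 0 = 7
distinct = 66 − 7 = 59

59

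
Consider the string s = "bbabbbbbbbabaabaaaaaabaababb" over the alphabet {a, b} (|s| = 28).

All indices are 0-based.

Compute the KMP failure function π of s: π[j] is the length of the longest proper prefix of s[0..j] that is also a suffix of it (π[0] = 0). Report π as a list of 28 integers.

π[0] = 0
j=1 s[j]='b': π[1]=1 (border 'b')
j=2 s[j]='a': k: 1→0; π[2]=0 (border '')
j=3 s[j]='b': π[3]=1 (border 'b')
j=4 s[j]='b': π[4]=2 (border 'bb')
j=5 s[j]='b': k: 2→1; π[5]=2 (border 'bb')
j=6 s[j]='b': k: 2→1; π[6]=2 (border 'bb')
j=7 s[j]='b': k: 2→1; π[7]=2 (border 'bb')
j=8 s[j]='b': k: 2→1; π[8]=2 (border 'bb')
j=9 s[j]='b': k: 2→1; π[9]=2 (border 'bb')
j=10 s[j]='a': π[10]=3 (border 'bba')
j=11 s[j]='b': π[11]=4 (border 'bbab')
j=12 s[j]='a': k: 4→1→0; π[12]=0 (border '')
j=13 s[j]='a': π[13]=0 (border '')
j=14 s[j]='b': π[14]=1 (border 'b')
j=15 s[j]='a': k: 1→0; π[15]=0 (border '')
j=16 s[j]='a': π[16]=0 (border '')
j=17 s[j]='a': π[17]=0 (border '')
j=18 s[j]='a': π[18]=0 (border '')
j=19 s[j]='a': π[19]=0 (border '')
j=20 s[j]='a': π[20]=0 (border '')
j=21 s[j]='b': π[21]=1 (border 'b')
j=22 s[j]='a': k: 1→0; π[22]=0 (border '')
j=23 s[j]='a': π[23]=0 (border '')
j=24 s[j]='b': π[24]=1 (border 'b')
j=25 s[j]='a': k: 1→0; π[25]=0 (border '')
j=26 s[j]='b': π[26]=1 (border 'b')
j=27 s[j]='b': π[27]=2 (border 'bb')

[0, 1, 0, 1, 2, 2, 2, 2, 2, 2, 3, 4, 0, 0, 1, 0, 0, 0, 0, 0, 0, 1, 0, 0, 1, 0, 1, 2]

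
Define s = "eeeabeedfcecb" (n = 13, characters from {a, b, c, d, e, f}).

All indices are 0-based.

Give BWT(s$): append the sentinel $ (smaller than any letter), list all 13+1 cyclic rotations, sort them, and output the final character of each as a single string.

rank  rotation        last
    0  $eeeabeedfcecb  b
    1  abeedfcecb$eee  e
    2  b$eeeabeedfcec  c
    3  beedfcecb$eeea  a
    4  cb$eeeabeedfce  e
    5  cecb$eeeabeedf  f
    6  dfcecb$eeeabee  e
    7  eabeedfcecb$ee  e
    8  ecb$eeeabeedfc  c
    9  edfcecb$eeeabe  e
   10  eeabeedfcecb$e  e
   11  eedfcecb$eeeab  b
   12  eeeabeedfcecb$  $
   13  fcecb$eeeabeed  d

becaefeeceeb$d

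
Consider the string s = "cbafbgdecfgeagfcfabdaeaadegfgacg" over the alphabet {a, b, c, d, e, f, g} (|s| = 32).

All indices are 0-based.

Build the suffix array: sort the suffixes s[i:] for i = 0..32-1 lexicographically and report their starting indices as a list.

sorted suffixes:
  #0 SA[0]=22  'aadegfgacg'
  #1 SA[1]=17  'abdaeaadegfgacg'
  #2 SA[2]=29  'acg'
  #3 SA[3]=23  'adegfgacg'
  #4 SA[4]=20  'aeaadegfgacg'
  #5 SA[5]=2  'afbgdecfgeagfcfabdaeaadegfgacg'
  #6 SA[6]=12  'agfcfabdaeaadegfgacg'
  #7 SA[7]=1  'bafbgdecfgeagfcfabdaeaadegfgacg'
  #8 SA[8]=18  'bdaeaadegfgacg'
  #9 SA[9]=4  'bgdecfgeagfcfabdaeaadegfgacg'
  #10 SA[10]=0  'cbafbgdecfgeagfcfabdaeaadegfgacg'
  #11 SA[11]=15  'cfabdaeaadegfgacg'
  #12 SA[12]=8  'cfgeagfcfabdaeaadegfgacg'
  #13 SA[13]=30  'cg'
  #14 SA[14]=19  'daeaadegfgacg'
  #15 SA[15]=6  'decfgeagfcfabdaeaadegfgacg'
  #16 SA[16]=24  'degfgacg'
  #17 SA[17]=21  'eaadegfgacg'
  #18 SA[18]=11  'eagfcfabdaeaadegfgacg'
  #19 SA[19]=7  'ecfgeagfcfabdaeaadegfgacg'
  #20 SA[20]=25  'egfgacg'
  #21 SA[21]=16  'fabdaeaadegfgacg'
  #22 SA[22]=3  'fbgdecfgeagfcfabdaeaadegfgacg'
  #23 SA[23]=14  'fcfabdaeaadegfgacg'
  #24 SA[24]=27  'fgacg'
  #25 SA[25]=9  'fgeagfcfabdaeaadegfgacg'
  #26 SA[26]=31  'g'
  #27 SA[27]=28  'gacg'
  #28 SA[28]=5  'gdecfgeagfcfabdaeaadegfgacg'
  #29 SA[29]=10  'geagfcfabdaeaadegfgacg'
  #30 SA[30]=13  'gfcfabdaeaadegfgacg'
  #31 SA[31]=26  'gfgacg'

[22, 17, 29, 23, 20, 2, 12, 1, 18, 4, 0, 15, 8, 30, 19, 6, 24, 21, 11, 7, 25, 16, 3, 14, 27, 9, 31, 28, 5, 10, 13, 26]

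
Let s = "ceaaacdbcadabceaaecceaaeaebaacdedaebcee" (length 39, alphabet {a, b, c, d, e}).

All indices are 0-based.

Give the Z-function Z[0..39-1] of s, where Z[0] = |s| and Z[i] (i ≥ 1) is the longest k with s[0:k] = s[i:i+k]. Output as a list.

Z[0]=39
i=1: outside box; Z[1]=0
i=2: outside box; Z[2]=0
i=3: outside box; Z[3]=0
i=4: outside box; Z[4]=0
i=5: outside box; Z[5]=1 grow→box=[5,6)
i=6: outside box; Z[6]=0
i=7: outside box; Z[7]=0
i=8: outside box; Z[8]=1 grow→box=[8,9)
i=9: outside box; Z[9]=0
i=10: outside box; Z[10]=0
i=11: outside box; Z[11]=0
i=12: outside box; Z[12]=0
i=13: outside box; Z[13]=4 grow→box=[13,17)
i=14: min(r-i=3, Z[1]=0)=0; Z[14]=0
i=15: min(r-i=2, Z[2]=0)=0; Z[15]=0
i=16: min(r-i=1, Z[3]=0)=0; Z[16]=0
i=17: outside box; Z[17]=0
i=18: outside box; Z[18]=1 grow→box=[18,19)
i=19: outside box; Z[19]=4 grow→box=[19,23)
i=20: min(r-i=3, Z[1]=0)=0; Z[20]=0
i=21: min(r-i=2, Z[2]=0)=0; Z[21]=0
i=22: min(r-i=1, Z[3]=0)=0; Z[22]=0
i=23: outside box; Z[23]=0
i=24: outside box; Z[24]=0
i=25: outside box; Z[25]=0
i=26: outside box; Z[26]=0
i=27: outside box; Z[27]=0
i=28: outside box; Z[28]=0
i=29: outside box; Z[29]=1 grow→box=[29,30)
i=30: outside box; Z[30]=0
i=31: outside box; Z[31]=0
i=32: outside box; Z[32]=0
i=33: outside box; Z[33]=0
i=34: outside box; Z[34]=0
i=35: outside box; Z[35]=0
i=36: outside box; Z[36]=2 grow→box=[36,38)
i=37: min(r-i=1, Z[1]=0)=0; Z[37]=0
i=38: outside box; Z[38]=0

[39, 0, 0, 0, 0, 1, 0, 0, 1, 0, 0, 0, 0, 4, 0, 0, 0, 0, 1, 4, 0, 0, 0, 0, 0, 0, 0, 0, 0, 1, 0, 0, 0, 0, 0, 0, 2, 0, 0]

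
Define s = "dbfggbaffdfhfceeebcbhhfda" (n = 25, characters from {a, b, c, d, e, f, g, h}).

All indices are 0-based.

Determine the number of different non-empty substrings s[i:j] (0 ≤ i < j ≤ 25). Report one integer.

305

rank | idx | suffix
   0 |  24 | a
   1 |   6 | affdfhfceeebcbhhfda
   2 |   5 | baffdfhfceeebcbhhfda
   3 |  17 | bcbhhfda
   4 |   1 | bfggbaffdfhfceeebcbhhfda
   5 |  19 | bhhfda
   6 |  18 | cbhhfda
   7 |  13 | ceeebcbhhfda
   8 |  23 | da
   9 |   0 | dbfggbaffdfhfceeebcbhhfda
  10 |   9 | dfhfceeebcbhhfda
  11 |  16 | ebcbhhfda
  12 |  15 | eebcbhhfda
  13 |  14 | eeebcbhhfda
  14 |  12 | fceeebcbhhfda
  15 |  22 | fda
  16 |   8 | fdfhfceeebcbhhfda
  17 |   7 | ffdfhfceeebcbhhfda
  18 |   2 | fggbaffdfhfceeebcbhhfda
  19 |  10 | fhfceeebcbhhfda
  20 |   4 | gbaffdfhfceeebcbhhfda
  21 |   3 | ggbaffdfhfceeebcbhhfda
  22 |  11 | hfceeebcbhhfda
  23 |  21 | hfda
  24 |  20 | hhfda

SA = [24, 6, 5, 17, 1, 19, 18, 13, 23, 0, 9, 16, 15, 14, 12, 22, 8, 7, 2, 10, 4, 3, 11, 21, 20]
rank  pair      lcp
   1  s[24:],s[6:]  1  'a'
   2  s[6:],s[5:]  0  ''
   3  s[5:],s[17:]  1  'b'
   4  s[17:],s[1:]  1  'b'
   5  s[1:],s[19:]  1  'b'
   6  s[19:],s[18:]  0  ''
   7  s[18:],s[13:]  1  'c'
   8  s[13:],s[23:]  0  ''
   9  s[23:],s[0:]  1  'd'
  10  s[0:],s[9:]  1  'd'
  11  s[9:],s[16:]  0  ''
  12  s[16:],s[15:]  1  'e'
  13  s[15:],s[14:]  2  'ee'
  14  s[14:],s[12:]  0  ''
  15  s[12:],s[22:]  1  'f'
  16  s[22:],s[8:]  2  'fd'
  17  s[8:],s[7:]  1  'f'
  18  s[7:],s[2:]  1  'f'
  19  s[2:],s[10:]  1  'f'
  20  s[10:],s[4:]  0  ''
  21  s[4:],s[3:]  1  'g'
  22  s[3:],s[11:]  0  ''
  23  s[11:],s[21:]  2  'hf'
  24  s[21:],s[20:]  1  'h'

n(n+1)/2 = 25·26/2 = 325
Σ LCP = 0 + 1 + 0 + 1 + 1 + 1 + 0 + 1 + 0 + 1 + 1 + 0 + 1 + 2 + 0 + 1 + 2 + 1 + 1 + 1 + 0 + 1 + 0 + 2 + 1 = 20
distinct = 325 − 20 = 305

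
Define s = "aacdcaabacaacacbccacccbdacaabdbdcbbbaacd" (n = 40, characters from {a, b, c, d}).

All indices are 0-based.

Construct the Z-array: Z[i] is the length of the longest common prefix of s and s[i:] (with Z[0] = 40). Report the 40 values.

[40, 1, 0, 0, 0, 2, 1, 0, 1, 0, 3, 1, 0, 1, 0, 0, 0, 0, 1, 0, 0, 0, 0, 0, 1, 0, 2, 1, 0, 0, 0, 0, 0, 0, 0, 0, 4, 1, 0, 0]

Z[0]=40
i=1: i≥r, start 0; Z[1]=1 extend→box=[1,2)
i=2: i≥r, start 0; Z[2]=0
i=3: i≥r, start 0; Z[3]=0
i=4: i≥r, start 0; Z[4]=0
i=5: i≥r, start 0; Z[5]=2 extend→box=[5,7)
i=6: min(r-i=1, Z[1]=1)=1; Z[6]=1
i=7: i≥r, start 0; Z[7]=0
i=8: i≥r, start 0; Z[8]=1 extend→box=[8,9)
i=9: i≥r, start 0; Z[9]=0
i=10: i≥r, start 0; Z[10]=3 extend→box=[10,13)
i=11: min(r-i=2, Z[1]=1)=1; Z[11]=1
i=12: min(r-i=1, Z[2]=0)=0; Z[12]=0
i=13: i≥r, start 0; Z[13]=1 extend→box=[13,14)
i=14: i≥r, start 0; Z[14]=0
i=15: i≥r, start 0; Z[15]=0
i=16: i≥r, start 0; Z[16]=0
i=17: i≥r, start 0; Z[17]=0
i=18: i≥r, start 0; Z[18]=1 extend→box=[18,19)
i=19: i≥r, start 0; Z[19]=0
i=20: i≥r, start 0; Z[20]=0
i=21: i≥r, start 0; Z[21]=0
i=22: i≥r, start 0; Z[22]=0
i=23: i≥r, start 0; Z[23]=0
i=24: i≥r, start 0; Z[24]=1 extend→box=[24,25)
i=25: i≥r, start 0; Z[25]=0
i=26: i≥r, start 0; Z[26]=2 extend→box=[26,28)
i=27: min(r-i=1, Z[1]=1)=1; Z[27]=1
i=28: i≥r, start 0; Z[28]=0
i=29: i≥r, start 0; Z[29]=0
i=30: i≥r, start 0; Z[30]=0
i=31: i≥r, start 0; Z[31]=0
i=32: i≥r, start 0; Z[32]=0
i=33: i≥r, start 0; Z[33]=0
i=34: i≥r, start 0; Z[34]=0
i=35: i≥r, start 0; Z[35]=0
i=36: i≥r, start 0; Z[36]=4 extend→box=[36,40)
i=37: min(r-i=3, Z[1]=1)=1; Z[37]=1
i=38: min(r-i=2, Z[2]=0)=0; Z[38]=0
i=39: min(r-i=1, Z[3]=0)=0; Z[39]=0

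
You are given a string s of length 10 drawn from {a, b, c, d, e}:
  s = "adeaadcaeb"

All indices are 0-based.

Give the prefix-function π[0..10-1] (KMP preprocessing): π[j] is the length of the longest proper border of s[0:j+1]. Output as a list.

π[0] = 0
j=1 s[j]='d': π[1]=0 (border '')
j=2 s[j]='e': π[2]=0 (border '')
j=3 s[j]='a': π[3]=1 (border 'a')
j=4 s[j]='a': k: 1→0; π[4]=1 (border 'a')
j=5 s[j]='d': π[5]=2 (border 'ad')
j=6 s[j]='c': k: 2→0; π[6]=0 (border '')
j=7 s[j]='a': π[7]=1 (border 'a')
j=8 s[j]='e': k: 1→0; π[8]=0 (border '')
j=9 s[j]='b': π[9]=0 (border '')

[0, 0, 0, 1, 1, 2, 0, 1, 0, 0]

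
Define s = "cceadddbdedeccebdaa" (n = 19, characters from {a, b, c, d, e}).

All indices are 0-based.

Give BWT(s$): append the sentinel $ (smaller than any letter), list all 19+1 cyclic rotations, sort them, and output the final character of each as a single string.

rank  rotation              last
    0  $cceadddbdedeccebdaa  a
    1  a$cceadddbdedeccebda  a
    2  aa$cceadddbdedeccebd  d
    3  adddbdedeccebdaa$cce  e
    4  bdaa$cceadddbdedecce  e
    5  bdedeccebdaa$cceaddd  d
    6  cceadddbdedeccebdaa$  $
    7  ccebdaa$cceadddbdede  e
    8  ceadddbdedeccebdaa$c  c
    9  cebdaa$cceadddbdedec  c
   10  daa$cceadddbdedecceb  b
   11  dbdedeccebdaa$cceadd  d
   12  ddbdedeccebdaa$ccead  d
   13  dddbdedeccebdaa$ccea  a
   14  deccebdaa$cceadddbde  e
   15  dedeccebdaa$cceadddb  b
   16  eadddbdedeccebdaa$cc  c
   17  ebdaa$cceadddbdedecc  c
   18  eccebdaa$cceadddbded  d
   19  edeccebdaa$cceadddbd  d

aadeed$eccbddaebccdd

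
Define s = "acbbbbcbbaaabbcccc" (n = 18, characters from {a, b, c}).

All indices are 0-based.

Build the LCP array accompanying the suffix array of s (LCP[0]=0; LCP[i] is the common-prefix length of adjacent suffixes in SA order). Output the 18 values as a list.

rank | idx | suffix
   0 |   9 | aaabbcccc
   1 |  10 | aabbcccc
   2 |  11 | abbcccc
   3 |   0 | acbbbbcbbaaabbcccc
   4 |   8 | baaabbcccc
   5 |   7 | bbaaabbcccc
   6 |   2 | bbbbcbbaaabbcccc
   7 |   3 | bbbcbbaaabbcccc
   8 |   4 | bbcbbaaabbcccc
   9 |  12 | bbcccc
  10 |   5 | bcbbaaabbcccc
  11 |  13 | bcccc
  12 |  17 | c
  13 |   6 | cbbaaabbcccc
  14 |   1 | cbbbbcbbaaabbcccc
  15 |  16 | cc
  16 |  15 | ccc
  17 |  14 | cccc

SA = [9, 10, 11, 0, 8, 7, 2, 3, 4, 12, 5, 13, 17, 6, 1, 16, 15, 14]
[i] adj suffixes → lcp
  [1] 9/10 → 2 ('aa')
  [2] 10/11 → 1 ('a')
  [3] 11/0 → 1 ('a')
  [4] 0/8 → 0 ('')
  [5] 8/7 → 1 ('b')
  [6] 7/2 → 2 ('bb')
  [7] 2/3 → 3 ('bbb')
  [8] 3/4 → 2 ('bb')
  [9] 4/12 → 3 ('bbc')
  [10] 12/5 → 1 ('b')
  [11] 5/13 → 2 ('bc')
  [12] 13/17 → 0 ('')
  [13] 17/6 → 1 ('c')
  [14] 6/1 → 3 ('cbb')
  [15] 1/16 → 1 ('c')
  [16] 16/15 → 2 ('cc')
  [17] 15/14 → 3 ('ccc')

[0, 2, 1, 1, 0, 1, 2, 3, 2, 3, 1, 2, 0, 1, 3, 1, 2, 3]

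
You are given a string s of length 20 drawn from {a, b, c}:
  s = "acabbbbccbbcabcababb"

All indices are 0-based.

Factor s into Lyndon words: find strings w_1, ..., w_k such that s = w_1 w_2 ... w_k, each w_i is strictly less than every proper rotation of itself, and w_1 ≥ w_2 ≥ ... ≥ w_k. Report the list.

["ac", "abbbbccbbcabc", "ababb"]

emit factor 1: 'ac' (i=0, period=2)
emit factor 2: 'abbbbccbbcabc' (i=2, period=13)
emit factor 3: 'ababb' (i=15, period=5)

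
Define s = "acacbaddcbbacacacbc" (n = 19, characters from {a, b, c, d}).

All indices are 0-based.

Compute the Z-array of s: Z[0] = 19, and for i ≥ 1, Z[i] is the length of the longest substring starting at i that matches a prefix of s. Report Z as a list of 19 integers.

Z[0]=19
i=1: fresh scan; Z[1]=0
i=2: fresh scan; Z[2]=2 extend→box=[2,4)
i=3: min(r-i=1, Z[1]=0)=0; Z[3]=0
i=4: fresh scan; Z[4]=0
i=5: fresh scan; Z[5]=1 extend→box=[5,6)
i=6: fresh scan; Z[6]=0
i=7: fresh scan; Z[7]=0
i=8: fresh scan; Z[8]=0
i=9: fresh scan; Z[9]=0
i=10: fresh scan; Z[10]=0
i=11: fresh scan; Z[11]=4 extend→box=[11,15)
i=12: min(r-i=3, Z[1]=0)=0; Z[12]=0
i=13: min(r-i=2, Z[2]=2)=2; Z[13]=5 extend→box=[13,18)
i=14: min(r-i=4, Z[1]=0)=0; Z[14]=0
i=15: min(r-i=3, Z[2]=2)=2; Z[15]=2
i=16: min(r-i=2, Z[3]=0)=0; Z[16]=0
i=17: min(r-i=1, Z[4]=0)=0; Z[17]=0
i=18: fresh scan; Z[18]=0

[19, 0, 2, 0, 0, 1, 0, 0, 0, 0, 0, 4, 0, 5, 0, 2, 0, 0, 0]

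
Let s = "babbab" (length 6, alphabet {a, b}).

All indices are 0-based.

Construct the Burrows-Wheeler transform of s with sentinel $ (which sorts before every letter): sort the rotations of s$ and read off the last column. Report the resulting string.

rank  rotation last
    0  $babbab  b
    1  ab$babb  b
    2  abbab$b  b
    3  b$babba  a
    4  bab$bab  b
    5  babbab$  $
    6  bbab$ba  a

bbbab$a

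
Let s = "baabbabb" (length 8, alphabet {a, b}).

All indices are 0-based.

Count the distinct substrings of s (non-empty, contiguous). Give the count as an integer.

rank→(start, suffix):
  0 → (1, 'aabbabb')
  1 → (5, 'abb')
  2 → (2, 'abbabb')
  3 → (7, 'b')
  4 → (0, 'baabbabb')
  5 → (4, 'babb')
  6 → (6, 'bb')
  7 → (3, 'bbabb')

SA = [1, 5, 2, 7, 0, 4, 6, 3]
[i] adj suffixes → lcp
  [1] 1/5 → 1 ('a')
  [2] 5/2 → 3 ('abb')
  [3] 2/7 → 0 ('')
  [4] 7/0 → 1 ('b')
  [5] 0/4 → 2 ('ba')
  [6] 4/6 → 1 ('b')
  [7] 6/3 → 2 ('bb')

n(n+1)/2 = 8·9/2 = 36
Σ LCP = 0 + 1 + 3 + 0 + 1 + 2 + 1 + 2 = 10
distinct = 36 − 10 = 26

26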